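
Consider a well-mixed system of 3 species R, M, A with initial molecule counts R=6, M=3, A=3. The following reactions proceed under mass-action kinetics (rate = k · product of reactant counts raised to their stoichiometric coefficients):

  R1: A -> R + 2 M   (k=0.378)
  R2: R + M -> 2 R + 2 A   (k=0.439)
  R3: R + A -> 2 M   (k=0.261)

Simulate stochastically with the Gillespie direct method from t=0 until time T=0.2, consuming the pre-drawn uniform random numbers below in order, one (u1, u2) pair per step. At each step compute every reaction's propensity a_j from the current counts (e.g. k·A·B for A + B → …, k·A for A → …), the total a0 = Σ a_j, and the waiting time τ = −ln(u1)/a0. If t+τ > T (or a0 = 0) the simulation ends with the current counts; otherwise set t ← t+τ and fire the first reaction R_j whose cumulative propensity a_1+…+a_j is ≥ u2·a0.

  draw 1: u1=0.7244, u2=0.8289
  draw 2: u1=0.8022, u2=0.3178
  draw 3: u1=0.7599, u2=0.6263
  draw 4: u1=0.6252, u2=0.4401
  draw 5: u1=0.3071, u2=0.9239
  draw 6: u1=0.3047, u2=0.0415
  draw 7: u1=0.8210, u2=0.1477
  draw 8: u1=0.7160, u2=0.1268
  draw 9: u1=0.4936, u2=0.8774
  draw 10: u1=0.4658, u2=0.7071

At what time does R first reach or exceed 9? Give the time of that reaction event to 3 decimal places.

Threshold first reached at t = 0.167

t=0.000: R=6 M=3 A=3
Draw 1: a1=1.134, a2=7.902, a3=4.698, a0=13.734; τ=−ln(0.7244)/13.734=0.023 → t=0.023; u2·a0=0.8289·13.734=11.384; a1+a2=9.036 < 11.384 ≤ a1+…+a3=13.734 → R3 fires; R=5 M=5 A=2
Draw 2: a1=0.756, a2=10.975, a3=2.610, a0=14.341; τ=−ln(0.8022)/14.341=0.015 → t=0.039; u2·a0=0.3178·14.341=4.558; a1=0.756 < 4.558 ≤ a1+a2=11.731 → R2 fires; R=6 M=4 A=4
Draw 3: a1=1.512, a2=10.536, a3=6.264, a0=18.312; τ=−ln(0.7599)/18.312=0.015 → t=0.054; u2·a0=0.6263·18.312=11.469; a1=1.512 < 11.469 ≤ a1+a2=12.048 → R2 fires; R=7 M=3 A=6
Draw 4: a1=2.268, a2=9.219, a3=10.962, a0=22.449; τ=−ln(0.6252)/22.449=0.021 → t=0.075; u2·a0=0.4401·22.449=9.880; a1=2.268 < 9.880 ≤ a1+a2=11.487 → R2 fires; R=8 M=2 A=8
Draw 5: a1=3.024, a2=7.024, a3=16.704, a0=26.752; τ=−ln(0.3071)/26.752=0.044 → t=0.119; u2·a0=0.9239·26.752=24.716; a1+a2=10.048 < 24.716 ≤ a1+…+a3=26.752 → R3 fires; R=7 M=4 A=7
Draw 6: a1=2.646, a2=12.292, a3=12.789, a0=27.727; τ=−ln(0.3047)/27.727=0.043 → t=0.162; u2·a0=0.0415·27.727=1.151 ≤ a1=2.646 → R1 fires; R=8 M=6 A=6
Draw 7: a1=2.268, a2=21.072, a3=12.528, a0=35.868; τ=−ln(0.8210)/35.868=0.005 → t=0.167; u2·a0=0.1477·35.868=5.298; a1=2.268 < 5.298 ≤ a1+a2=23.340 → R2 fires; R=9 M=5 A=8
Draw 8: a1=3.024, a2=19.755, a3=18.792, a0=41.571; τ=−ln(0.7160)/41.571=0.008 → t=0.175; u2·a0=0.1268·41.571=5.271; a1=3.024 < 5.271 ≤ a1+a2=22.779 → R2 fires; R=10 M=4 A=10
Draw 9: a1=3.780, a2=17.560, a3=26.100, a0=47.440; τ=−ln(0.4936)/47.440=0.015 → t=0.190; u2·a0=0.8774·47.440=41.624; a1+a2=21.340 < 41.624 ≤ a1+…+a3=47.440 → R3 fires; R=9 M=6 A=9
Draw 10: a1=3.402, a2=23.706, a3=21.141, a0=48.249; τ=−ln(0.4658)/48.249=0.016 → t=0.206 > T=0.2: stop.
R first becomes ≥ 9 when it reaches 9 at the event at t=0.167.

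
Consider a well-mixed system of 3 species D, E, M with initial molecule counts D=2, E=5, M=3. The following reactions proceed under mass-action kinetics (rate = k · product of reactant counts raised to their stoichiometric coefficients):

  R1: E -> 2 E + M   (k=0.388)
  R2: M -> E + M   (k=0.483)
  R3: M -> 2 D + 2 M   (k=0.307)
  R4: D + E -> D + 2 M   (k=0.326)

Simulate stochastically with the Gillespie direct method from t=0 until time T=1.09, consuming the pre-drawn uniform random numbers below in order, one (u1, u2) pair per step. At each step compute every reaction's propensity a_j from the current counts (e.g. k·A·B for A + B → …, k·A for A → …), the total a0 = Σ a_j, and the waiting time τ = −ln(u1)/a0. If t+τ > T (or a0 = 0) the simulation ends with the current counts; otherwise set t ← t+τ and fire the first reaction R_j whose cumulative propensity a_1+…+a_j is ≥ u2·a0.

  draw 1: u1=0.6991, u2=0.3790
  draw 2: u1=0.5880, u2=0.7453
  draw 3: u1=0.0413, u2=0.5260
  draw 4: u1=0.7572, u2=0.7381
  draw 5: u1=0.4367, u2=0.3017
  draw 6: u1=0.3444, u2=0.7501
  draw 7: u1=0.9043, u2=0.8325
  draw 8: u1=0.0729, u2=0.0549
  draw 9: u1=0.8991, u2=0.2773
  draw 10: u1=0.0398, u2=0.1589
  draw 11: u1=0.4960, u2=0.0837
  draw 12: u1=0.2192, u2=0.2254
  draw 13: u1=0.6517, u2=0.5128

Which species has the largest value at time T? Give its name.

t=0.000: D=2 E=5 M=3
Draw 1: a1=1.940, a2=1.449, a3=0.921, a4=3.260, a0=7.570; τ=−ln(0.6991)/7.570=0.047 → t=0.047; u2·a0=0.3790·7.570=2.869; a1=1.940 < 2.869 ≤ a1+a2=3.389 → R2 fires; D=2 E=6 M=3
Draw 2: a1=2.328, a2=1.449, a3=0.921, a4=3.912, a0=8.610; τ=−ln(0.5880)/8.610=0.062 → t=0.109; u2·a0=0.7453·8.610=6.417; a1+…+a3=4.698 < 6.417 ≤ a1+…+a4=8.610 → R4 fires; D=2 E=5 M=5
Draw 3: a1=1.940, a2=2.415, a3=1.535, a4=3.260, a0=9.150; τ=−ln(0.0413)/9.150=0.348 → t=0.457; u2·a0=0.5260·9.150=4.813; a1+a2=4.355 < 4.813 ≤ a1+…+a3=5.890 → R3 fires; D=4 E=5 M=6
Draw 4: a1=1.940, a2=2.898, a3=1.842, a4=6.520, a0=13.200; τ=−ln(0.7572)/13.200=0.021 → t=0.478; u2·a0=0.7381·13.200=9.743; a1+…+a3=6.680 < 9.743 ≤ a1+…+a4=13.200 → R4 fires; D=4 E=4 M=8
Draw 5: a1=1.552, a2=3.864, a3=2.456, a4=5.216, a0=13.088; τ=−ln(0.4367)/13.088=0.063 → t=0.542; u2·a0=0.3017·13.088=3.949; a1=1.552 < 3.949 ≤ a1+a2=5.416 → R2 fires; D=4 E=5 M=8
Draw 6: a1=1.940, a2=3.864, a3=2.456, a4=6.520, a0=14.780; τ=−ln(0.3444)/14.780=0.072 → t=0.614; u2·a0=0.7501·14.780=11.086; a1+…+a3=8.260 < 11.086 ≤ a1+…+a4=14.780 → R4 fires; D=4 E=4 M=10
Draw 7: a1=1.552, a2=4.830, a3=3.070, a4=5.216, a0=14.668; τ=−ln(0.9043)/14.668=0.007 → t=0.621; u2·a0=0.8325·14.668=12.211; a1+…+a3=9.452 < 12.211 ≤ a1+…+a4=14.668 → R4 fires; D=4 E=3 M=12
Draw 8: a1=1.164, a2=5.796, a3=3.684, a4=3.912, a0=14.556; τ=−ln(0.0729)/14.556=0.180 → t=0.801; u2·a0=0.0549·14.556=0.799 ≤ a1=1.164 → R1 fires; D=4 E=4 M=13
Draw 9: a1=1.552, a2=6.279, a3=3.991, a4=5.216, a0=17.038; τ=−ln(0.8991)/17.038=0.006 → t=0.807; u2·a0=0.2773·17.038=4.725; a1=1.552 < 4.725 ≤ a1+a2=7.831 → R2 fires; D=4 E=5 M=13
Draw 10: a1=1.940, a2=6.279, a3=3.991, a4=6.520, a0=18.730; τ=−ln(0.0398)/18.730=0.172 → t=0.979; u2·a0=0.1589·18.730=2.976; a1=1.940 < 2.976 ≤ a1+a2=8.219 → R2 fires; D=4 E=6 M=13
Draw 11: a1=2.328, a2=6.279, a3=3.991, a4=7.824, a0=20.422; τ=−ln(0.4960)/20.422=0.034 → t=1.013; u2·a0=0.0837·20.422=1.709 ≤ a1=2.328 → R1 fires; D=4 E=7 M=14
Draw 12: a1=2.716, a2=6.762, a3=4.298, a4=9.128, a0=22.904; τ=−ln(0.2192)/22.904=0.066 → t=1.079; u2·a0=0.2254·22.904=5.163; a1=2.716 < 5.163 ≤ a1+a2=9.478 → R2 fires; D=4 E=8 M=14
Draw 13: a1=3.104, a2=6.762, a3=4.298, a4=10.432, a0=24.596; τ=−ln(0.6517)/24.596=0.017 → t=1.097 > T=1.09: stop.
At T=1.09: D=4 E=8 M=14; the largest is M.

Dominant species at T: M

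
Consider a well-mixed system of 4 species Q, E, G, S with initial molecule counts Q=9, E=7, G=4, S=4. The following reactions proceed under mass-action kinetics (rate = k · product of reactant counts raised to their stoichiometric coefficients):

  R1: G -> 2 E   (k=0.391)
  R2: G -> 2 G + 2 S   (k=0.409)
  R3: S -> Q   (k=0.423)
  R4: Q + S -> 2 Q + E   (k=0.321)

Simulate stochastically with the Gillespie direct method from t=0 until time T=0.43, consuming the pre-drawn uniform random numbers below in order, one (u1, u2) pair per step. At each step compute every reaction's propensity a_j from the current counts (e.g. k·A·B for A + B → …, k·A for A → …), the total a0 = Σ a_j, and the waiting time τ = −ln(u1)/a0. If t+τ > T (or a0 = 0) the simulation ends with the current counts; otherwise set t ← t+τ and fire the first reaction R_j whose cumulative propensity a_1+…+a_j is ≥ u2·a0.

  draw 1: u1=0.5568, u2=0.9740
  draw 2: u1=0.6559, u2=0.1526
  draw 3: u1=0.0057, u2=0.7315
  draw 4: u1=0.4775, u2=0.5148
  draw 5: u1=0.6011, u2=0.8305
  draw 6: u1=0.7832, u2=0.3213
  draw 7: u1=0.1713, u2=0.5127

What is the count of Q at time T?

Q at T = 14

t=0.000: Q=9 E=7 G=4 S=4
Draw 1: a1=1.564, a2=1.636, a3=1.692, a4=11.556, a0=16.448; τ=−ln(0.5568)/16.448=0.036 → t=0.036; u2·a0=0.9740·16.448=16.020; a1+…+a3=4.892 < 16.020 ≤ a1+…+a4=16.448 → R4 fires; Q=10 E=8 G=4 S=3
Draw 2: a1=1.564, a2=1.636, a3=1.269, a4=9.630, a0=14.099; τ=−ln(0.6559)/14.099=0.030 → t=0.066; u2·a0=0.1526·14.099=2.152; a1=1.564 < 2.152 ≤ a1+a2=3.200 → R2 fires; Q=10 E=8 G=5 S=5
Draw 3: a1=1.955, a2=2.045, a3=2.115, a4=16.050, a0=22.165; τ=−ln(0.0057)/22.165=0.233 → t=0.299; u2·a0=0.7315·22.165=16.214; a1+…+a3=6.115 < 16.214 ≤ a1+…+a4=22.165 → R4 fires; Q=11 E=9 G=5 S=4
Draw 4: a1=1.955, a2=2.045, a3=1.692, a4=14.124, a0=19.816; τ=−ln(0.4775)/19.816=0.037 → t=0.336; u2·a0=0.5148·19.816=10.201; a1+…+a3=5.692 < 10.201 ≤ a1+…+a4=19.816 → R4 fires; Q=12 E=10 G=5 S=3
Draw 5: a1=1.955, a2=2.045, a3=1.269, a4=11.556, a0=16.825; τ=−ln(0.6011)/16.825=0.030 → t=0.366; u2·a0=0.8305·16.825=13.973; a1+…+a3=5.269 < 13.973 ≤ a1+…+a4=16.825 → R4 fires; Q=13 E=11 G=5 S=2
Draw 6: a1=1.955, a2=2.045, a3=0.846, a4=8.346, a0=13.192; τ=−ln(0.7832)/13.192=0.019 → t=0.385; u2·a0=0.3213·13.192=4.239; a1+a2=4.000 < 4.239 ≤ a1+…+a3=4.846 → R3 fires; Q=14 E=11 G=5 S=1
Draw 7: a1=1.955, a2=2.045, a3=0.423, a4=4.494, a0=8.917; τ=−ln(0.1713)/8.917=0.198 → t=0.583 > T=0.43: stop.
Read off Q at T=0.43: 14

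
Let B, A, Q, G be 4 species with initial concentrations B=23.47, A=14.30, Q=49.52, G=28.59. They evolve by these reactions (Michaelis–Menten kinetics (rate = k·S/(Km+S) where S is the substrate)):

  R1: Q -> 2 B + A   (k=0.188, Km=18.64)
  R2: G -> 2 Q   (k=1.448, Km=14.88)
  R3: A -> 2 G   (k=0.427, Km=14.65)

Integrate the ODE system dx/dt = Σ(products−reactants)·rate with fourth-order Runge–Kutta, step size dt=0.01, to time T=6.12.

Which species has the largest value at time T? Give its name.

RK4 with dt=0.01: 612 steps to T=6.12. Trajectory (selected grid times):
t=0.00: B=23.47 A=14.30 Q=49.52 G=28.59
t=0.68: B=23.66 A=14.25 Q=50.72 G=28.23
t=1.36: B=23.84 A=14.20 Q=51.91 G=27.87
t=2.04: B=24.03 A=14.15 Q=53.10 G=27.52
t=2.72: B=24.22 A=14.10 Q=54.28 G=27.17
t=3.40: B=24.41 A=14.06 Q=55.45 G=26.82
t=4.08: B=24.61 A=14.01 Q=56.62 G=26.47
t=4.76: B=24.80 A=13.97 Q=57.78 G=26.12
t=5.44: B=24.99 A=13.92 Q=58.94 G=25.78
t=6.12: B=25.19 A=13.88 Q=60.08 G=25.44
At T=6.12: B=25.19 A=13.88 Q=60.08 G=25.44; the largest is Q.

Dominant species at T: Q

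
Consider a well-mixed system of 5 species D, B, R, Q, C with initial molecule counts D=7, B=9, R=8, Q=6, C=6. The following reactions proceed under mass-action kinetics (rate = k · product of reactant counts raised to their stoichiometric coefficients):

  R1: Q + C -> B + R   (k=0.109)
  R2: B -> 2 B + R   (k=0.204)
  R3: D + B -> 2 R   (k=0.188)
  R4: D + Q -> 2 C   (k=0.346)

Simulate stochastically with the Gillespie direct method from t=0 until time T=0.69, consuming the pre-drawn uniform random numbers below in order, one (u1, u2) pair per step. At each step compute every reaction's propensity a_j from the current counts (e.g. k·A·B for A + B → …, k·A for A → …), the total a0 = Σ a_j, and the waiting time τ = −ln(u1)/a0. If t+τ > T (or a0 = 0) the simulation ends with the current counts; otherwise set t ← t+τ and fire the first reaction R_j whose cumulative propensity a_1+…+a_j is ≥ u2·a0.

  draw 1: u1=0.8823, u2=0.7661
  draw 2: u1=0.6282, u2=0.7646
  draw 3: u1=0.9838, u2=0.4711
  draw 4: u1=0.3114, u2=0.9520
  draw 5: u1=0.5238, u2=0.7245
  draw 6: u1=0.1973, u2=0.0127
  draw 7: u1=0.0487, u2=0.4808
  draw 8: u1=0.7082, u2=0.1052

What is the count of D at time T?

D at T = 1

t=0.000: D=7 B=9 R=8 Q=6 C=6
Draw 1: a1=3.924, a2=1.836, a3=11.844, a4=14.532, a0=32.136; τ=−ln(0.8823)/32.136=0.004 → t=0.004; u2·a0=0.7661·32.136=24.619; a1+…+a3=17.604 < 24.619 ≤ a1+…+a4=32.136 → R4 fires; D=6 B=9 R=8 Q=5 C=8
Draw 2: a1=4.360, a2=1.836, a3=10.152, a4=10.380, a0=26.728; τ=−ln(0.6282)/26.728=0.017 → t=0.021; u2·a0=0.7646·26.728=20.436; a1+…+a3=16.348 < 20.436 ≤ a1+…+a4=26.728 → R4 fires; D=5 B=9 R=8 Q=4 C=10
Draw 3: a1=4.360, a2=1.836, a3=8.460, a4=6.920, a0=21.576; τ=−ln(0.9838)/21.576=0.001 → t=0.022; u2·a0=0.4711·21.576=10.164; a1+a2=6.196 < 10.164 ≤ a1+…+a3=14.656 → R3 fires; D=4 B=8 R=10 Q=4 C=10
Draw 4: a1=4.360, a2=1.632, a3=6.016, a4=5.536, a0=17.544; τ=−ln(0.3114)/17.544=0.067 → t=0.089; u2·a0=0.9520·17.544=16.702; a1+…+a3=12.008 < 16.702 ≤ a1+…+a4=17.544 → R4 fires; D=3 B=8 R=10 Q=3 C=12
Draw 5: a1=3.924, a2=1.632, a3=4.512, a4=3.114, a0=13.182; τ=−ln(0.5238)/13.182=0.049 → t=0.138; u2·a0=0.7245·13.182=9.550; a1+a2=5.556 < 9.550 ≤ a1+…+a3=10.068 → R3 fires; D=2 B=7 R=12 Q=3 C=12
Draw 6: a1=3.924, a2=1.428, a3=2.632, a4=2.076, a0=10.060; τ=−ln(0.1973)/10.060=0.161 → t=0.299; u2·a0=0.0127·10.060=0.128 ≤ a1=3.924 → R1 fires; D=2 B=8 R=13 Q=2 C=11
Draw 7: a1=2.398, a2=1.632, a3=3.008, a4=1.384, a0=8.422; τ=−ln(0.0487)/8.422=0.359 → t=0.658; u2·a0=0.4808·8.422=4.049; a1+a2=4.030 < 4.049 ≤ a1+…+a3=7.038 → R3 fires; D=1 B=7 R=15 Q=2 C=11
Draw 8: a1=2.398, a2=1.428, a3=1.316, a4=0.692, a0=5.834; τ=−ln(0.7082)/5.834=0.059 → t=0.717 > T=0.69: stop.
Read off D at T=0.69: 1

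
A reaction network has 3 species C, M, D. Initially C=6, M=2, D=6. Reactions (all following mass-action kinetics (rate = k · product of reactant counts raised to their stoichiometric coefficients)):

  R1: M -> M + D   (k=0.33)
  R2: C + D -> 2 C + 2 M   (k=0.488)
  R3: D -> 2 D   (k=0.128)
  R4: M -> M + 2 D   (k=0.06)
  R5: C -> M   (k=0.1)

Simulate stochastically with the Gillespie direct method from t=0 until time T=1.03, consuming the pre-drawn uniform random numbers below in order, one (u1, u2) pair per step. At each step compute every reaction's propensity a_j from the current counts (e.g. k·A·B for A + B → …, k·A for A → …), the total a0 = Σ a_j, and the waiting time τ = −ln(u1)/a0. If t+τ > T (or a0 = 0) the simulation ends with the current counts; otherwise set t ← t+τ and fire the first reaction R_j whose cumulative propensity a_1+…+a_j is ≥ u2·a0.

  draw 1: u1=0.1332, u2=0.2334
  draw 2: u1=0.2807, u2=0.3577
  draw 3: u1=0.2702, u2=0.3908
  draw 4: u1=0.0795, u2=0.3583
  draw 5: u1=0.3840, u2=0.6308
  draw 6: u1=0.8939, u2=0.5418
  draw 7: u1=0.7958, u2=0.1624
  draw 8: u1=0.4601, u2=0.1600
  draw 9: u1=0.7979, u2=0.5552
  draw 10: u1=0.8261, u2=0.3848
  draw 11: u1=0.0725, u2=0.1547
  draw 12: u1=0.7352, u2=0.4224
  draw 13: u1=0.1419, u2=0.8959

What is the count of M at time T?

M at T = 20

t=0.000: C=6 M=2 D=6
Draw 1: a1=0.660, a2=17.568, a3=0.768, a4=0.120, a5=0.600, a0=19.716; τ=−ln(0.1332)/19.716=0.102 → t=0.102; u2·a0=0.2334·19.716=4.602; a1=0.660 < 4.602 ≤ a1+a2=18.228 → R2 fires; C=7 M=4 D=5
Draw 2: a1=1.320, a2=17.080, a3=0.640, a4=0.240, a5=0.700, a0=19.980; τ=−ln(0.2807)/19.980=0.064 → t=0.166; u2·a0=0.3577·19.980=7.147; a1=1.320 < 7.147 ≤ a1+a2=18.400 → R2 fires; C=8 M=6 D=4
Draw 3: a1=1.980, a2=15.616, a3=0.512, a4=0.360, a5=0.800, a0=19.268; τ=−ln(0.2702)/19.268=0.068 → t=0.234; u2·a0=0.3908·19.268=7.530; a1=1.980 < 7.530 ≤ a1+a2=17.596 → R2 fires; C=9 M=8 D=3
Draw 4: a1=2.640, a2=13.176, a3=0.384, a4=0.480, a5=0.900, a0=17.580; τ=−ln(0.0795)/17.580=0.144 → t=0.378; u2·a0=0.3583·17.580=6.299; a1=2.640 < 6.299 ≤ a1+a2=15.816 → R2 fires; C=10 M=10 D=2
Draw 5: a1=3.300, a2=9.760, a3=0.256, a4=0.600, a5=1.000, a0=14.916; τ=−ln(0.3840)/14.916=0.064 → t=0.442; u2·a0=0.6308·14.916=9.409; a1=3.300 < 9.409 ≤ a1+a2=13.060 → R2 fires; C=11 M=12 D=1
Draw 6: a1=3.960, a2=5.368, a3=0.128, a4=0.720, a5=1.100, a0=11.276; τ=−ln(0.8939)/11.276=0.010 → t=0.452; u2·a0=0.5418·11.276=6.109; a1=3.960 < 6.109 ≤ a1+a2=9.328 → R2 fires; C=12 M=14 D=0
Draw 7: a1=4.620, a2=0.000, a3=0.000, a4=0.840, a5=1.200, a0=6.660; τ=−ln(0.7958)/6.660=0.034 → t=0.486; u2·a0=0.1624·6.660=1.082 ≤ a1=4.620 → R1 fires; C=12 M=14 D=1
Draw 8: a1=4.620, a2=5.856, a3=0.128, a4=0.840, a5=1.200, a0=12.644; τ=−ln(0.4601)/12.644=0.061 → t=0.548; u2·a0=0.1600·12.644=2.023 ≤ a1=4.620 → R1 fires; C=12 M=14 D=2
Draw 9: a1=4.620, a2=11.712, a3=0.256, a4=0.840, a5=1.200, a0=18.628; τ=−ln(0.7979)/18.628=0.012 → t=0.560; u2·a0=0.5552·18.628=10.342; a1=4.620 < 10.342 ≤ a1+a2=16.332 → R2 fires; C=13 M=16 D=1
Draw 10: a1=5.280, a2=6.344, a3=0.128, a4=0.960, a5=1.300, a0=14.012; τ=−ln(0.8261)/14.012=0.014 → t=0.573; u2·a0=0.3848·14.012=5.392; a1=5.280 < 5.392 ≤ a1+a2=11.624 → R2 fires; C=14 M=18 D=0
Draw 11: a1=5.940, a2=0.000, a3=0.000, a4=1.080, a5=1.400, a0=8.420; τ=−ln(0.0725)/8.420=0.312 → t=0.885; u2·a0=0.1547·8.420=1.303 ≤ a1=5.940 → R1 fires; C=14 M=18 D=1
Draw 12: a1=5.940, a2=6.832, a3=0.128, a4=1.080, a5=1.400, a0=15.380; τ=−ln(0.7352)/15.380=0.020 → t=0.905; u2·a0=0.4224·15.380=6.497; a1=5.940 < 6.497 ≤ a1+a2=12.772 → R2 fires; C=15 M=20 D=0
Draw 13: a1=6.600, a2=0.000, a3=0.000, a4=1.200, a5=1.500, a0=9.300; τ=−ln(0.1419)/9.300=0.210 → t=1.115 > T=1.03: stop.
Read off M at T=1.03: 20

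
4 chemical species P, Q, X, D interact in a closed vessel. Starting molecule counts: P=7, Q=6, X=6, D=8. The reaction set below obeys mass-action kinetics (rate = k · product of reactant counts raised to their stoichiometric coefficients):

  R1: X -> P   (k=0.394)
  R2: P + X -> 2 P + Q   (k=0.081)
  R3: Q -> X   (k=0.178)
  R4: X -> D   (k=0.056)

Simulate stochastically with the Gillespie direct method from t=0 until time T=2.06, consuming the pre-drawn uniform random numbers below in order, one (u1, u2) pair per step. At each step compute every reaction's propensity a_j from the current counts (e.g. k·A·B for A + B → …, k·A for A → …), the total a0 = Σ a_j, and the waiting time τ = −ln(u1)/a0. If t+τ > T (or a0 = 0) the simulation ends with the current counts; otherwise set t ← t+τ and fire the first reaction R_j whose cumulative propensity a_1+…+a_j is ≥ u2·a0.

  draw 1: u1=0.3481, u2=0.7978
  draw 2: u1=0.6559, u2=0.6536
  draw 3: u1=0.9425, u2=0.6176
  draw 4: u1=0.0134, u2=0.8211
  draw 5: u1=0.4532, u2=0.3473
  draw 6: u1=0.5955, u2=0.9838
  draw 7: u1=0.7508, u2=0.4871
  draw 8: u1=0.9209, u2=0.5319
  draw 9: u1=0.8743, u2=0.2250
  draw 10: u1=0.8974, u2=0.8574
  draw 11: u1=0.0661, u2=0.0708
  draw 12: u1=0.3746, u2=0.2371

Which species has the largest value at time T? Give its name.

Dominant species at T: P

t=0.000: P=7 Q=6 X=6 D=8
Draw 1: a1=2.364, a2=3.402, a3=1.068, a4=0.336, a0=7.170; τ=−ln(0.3481)/7.170=0.147 → t=0.147; u2·a0=0.7978·7.170=5.720; a1=2.364 < 5.720 ≤ a1+a2=5.766 → R2 fires; P=8 Q=7 X=5 D=8
Draw 2: a1=1.970, a2=3.240, a3=1.246, a4=0.280, a0=6.736; τ=−ln(0.6559)/6.736=0.063 → t=0.210; u2·a0=0.6536·6.736=4.403; a1=1.970 < 4.403 ≤ a1+a2=5.210 → R2 fires; P=9 Q=8 X=4 D=8
Draw 3: a1=1.576, a2=2.916, a3=1.424, a4=0.224, a0=6.140; τ=−ln(0.9425)/6.140=0.010 → t=0.219; u2·a0=0.6176·6.140=3.792; a1=1.576 < 3.792 ≤ a1+a2=4.492 → R2 fires; P=10 Q=9 X=3 D=8
Draw 4: a1=1.182, a2=2.430, a3=1.602, a4=0.168, a0=5.382; τ=−ln(0.0134)/5.382=0.801 → t=1.021; u2·a0=0.8211·5.382=4.419; a1+a2=3.612 < 4.419 ≤ a1+…+a3=5.214 → R3 fires; P=10 Q=8 X=4 D=8
Draw 5: a1=1.576, a2=3.240, a3=1.424, a4=0.224, a0=6.464; τ=−ln(0.4532)/6.464=0.122 → t=1.143; u2·a0=0.3473·6.464=2.245; a1=1.576 < 2.245 ≤ a1+a2=4.816 → R2 fires; P=11 Q=9 X=3 D=8
Draw 6: a1=1.182, a2=2.673, a3=1.602, a4=0.168, a0=5.625; τ=−ln(0.5955)/5.625=0.092 → t=1.235; u2·a0=0.9838·5.625=5.534; a1+…+a3=5.457 < 5.534 ≤ a1+…+a4=5.625 → R4 fires; P=11 Q=9 X=2 D=9
Draw 7: a1=0.788, a2=1.782, a3=1.602, a4=0.112, a0=4.284; τ=−ln(0.7508)/4.284=0.067 → t=1.302; u2·a0=0.4871·4.284=2.087; a1=0.788 < 2.087 ≤ a1+a2=2.570 → R2 fires; P=12 Q=10 X=1 D=9
Draw 8: a1=0.394, a2=0.972, a3=1.780, a4=0.056, a0=3.202; τ=−ln(0.9209)/3.202=0.026 → t=1.328; u2·a0=0.5319·3.202=1.703; a1+a2=1.366 < 1.703 ≤ a1+…+a3=3.146 → R3 fires; P=12 Q=9 X=2 D=9
Draw 9: a1=0.788, a2=1.944, a3=1.602, a4=0.112, a0=4.446; τ=−ln(0.8743)/4.446=0.030 → t=1.358; u2·a0=0.2250·4.446=1.000; a1=0.788 < 1.000 ≤ a1+a2=2.732 → R2 fires; P=13 Q=10 X=1 D=9
Draw 10: a1=0.394, a2=1.053, a3=1.780, a4=0.056, a0=3.283; τ=−ln(0.8974)/3.283=0.033 → t=1.391; u2·a0=0.8574·3.283=2.815; a1+a2=1.447 < 2.815 ≤ a1+…+a3=3.227 → R3 fires; P=13 Q=9 X=2 D=9
Draw 11: a1=0.788, a2=2.106, a3=1.602, a4=0.112, a0=4.608; τ=−ln(0.0661)/4.608=0.590 → t=1.981; u2·a0=0.0708·4.608=0.326 ≤ a1=0.788 → R1 fires; P=14 Q=9 X=1 D=9
Draw 12: a1=0.394, a2=1.134, a3=1.602, a4=0.056, a0=3.186; τ=−ln(0.3746)/3.186=0.308 → t=2.289 > T=2.06: stop.
At T=2.06: P=14 Q=9 X=1 D=9; the largest is P.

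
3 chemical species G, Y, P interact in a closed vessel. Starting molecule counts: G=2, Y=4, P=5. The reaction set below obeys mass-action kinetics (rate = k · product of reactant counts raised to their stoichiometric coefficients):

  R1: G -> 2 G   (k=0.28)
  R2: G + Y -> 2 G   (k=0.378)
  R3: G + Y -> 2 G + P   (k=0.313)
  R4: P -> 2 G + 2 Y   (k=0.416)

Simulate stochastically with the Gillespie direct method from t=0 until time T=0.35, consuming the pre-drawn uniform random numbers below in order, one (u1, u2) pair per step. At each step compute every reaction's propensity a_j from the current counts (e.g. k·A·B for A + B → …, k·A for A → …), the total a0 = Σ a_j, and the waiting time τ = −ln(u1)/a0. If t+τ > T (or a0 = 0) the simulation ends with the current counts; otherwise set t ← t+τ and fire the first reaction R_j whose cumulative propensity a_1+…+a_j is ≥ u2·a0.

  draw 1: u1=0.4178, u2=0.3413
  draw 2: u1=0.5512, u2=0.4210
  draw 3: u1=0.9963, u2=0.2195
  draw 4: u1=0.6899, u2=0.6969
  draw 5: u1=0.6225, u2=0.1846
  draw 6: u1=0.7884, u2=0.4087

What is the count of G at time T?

t=0.000: G=2 Y=4 P=5
Draw 1: a1=0.560, a2=3.024, a3=2.504, a4=2.080, a0=8.168; τ=−ln(0.4178)/8.168=0.107 → t=0.107; u2·a0=0.3413·8.168=2.788; a1=0.560 < 2.788 ≤ a1+a2=3.584 → R2 fires; G=3 Y=3 P=5
Draw 2: a1=0.840, a2=3.402, a3=2.817, a4=2.080, a0=9.139; τ=−ln(0.5512)/9.139=0.065 → t=0.172; u2·a0=0.4210·9.139=3.848; a1=0.840 < 3.848 ≤ a1+a2=4.242 → R2 fires; G=4 Y=2 P=5
Draw 3: a1=1.120, a2=3.024, a3=2.504, a4=2.080, a0=8.728; τ=−ln(0.9963)/8.728=0.000 → t=0.172; u2·a0=0.2195·8.728=1.916; a1=1.120 < 1.916 ≤ a1+a2=4.144 → R2 fires; G=5 Y=1 P=5
Draw 4: a1=1.400, a2=1.890, a3=1.565, a4=2.080, a0=6.935; τ=−ln(0.6899)/6.935=0.054 → t=0.226; u2·a0=0.6969·6.935=4.833; a1+a2=3.290 < 4.833 ≤ a1+…+a3=4.855 → R3 fires; G=6 Y=0 P=6
Draw 5: a1=1.680, a2=0.000, a3=0.000, a4=2.496, a0=4.176; τ=−ln(0.6225)/4.176=0.114 → t=0.339; u2·a0=0.1846·4.176=0.771 ≤ a1=1.680 → R1 fires; G=7 Y=0 P=6
Draw 6: a1=1.960, a2=0.000, a3=0.000, a4=2.496, a0=4.456; τ=−ln(0.7884)/4.456=0.053 → t=0.393 > T=0.35: stop.
Read off G at T=0.35: 7

G at T = 7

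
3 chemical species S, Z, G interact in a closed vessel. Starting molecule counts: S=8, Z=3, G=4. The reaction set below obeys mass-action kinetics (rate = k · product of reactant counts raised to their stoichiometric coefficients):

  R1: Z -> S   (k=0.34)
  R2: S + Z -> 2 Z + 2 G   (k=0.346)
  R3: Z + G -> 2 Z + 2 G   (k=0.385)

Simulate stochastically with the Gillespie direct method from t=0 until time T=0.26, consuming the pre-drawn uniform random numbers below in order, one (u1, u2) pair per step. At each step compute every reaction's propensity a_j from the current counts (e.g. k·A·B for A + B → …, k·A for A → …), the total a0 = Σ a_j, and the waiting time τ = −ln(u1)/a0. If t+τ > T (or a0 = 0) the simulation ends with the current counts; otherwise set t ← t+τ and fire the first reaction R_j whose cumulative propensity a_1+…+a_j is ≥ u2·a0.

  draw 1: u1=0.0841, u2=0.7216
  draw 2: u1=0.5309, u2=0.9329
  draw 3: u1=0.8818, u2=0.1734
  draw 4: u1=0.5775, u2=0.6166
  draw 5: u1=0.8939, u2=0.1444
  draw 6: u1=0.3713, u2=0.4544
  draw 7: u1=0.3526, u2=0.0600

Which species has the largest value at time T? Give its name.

Dominant species at T: G

t=0.000: S=8 Z=3 G=4
Draw 1: a1=1.020, a2=8.304, a3=4.620, a0=13.944; τ=−ln(0.0841)/13.944=0.178 → t=0.178; u2·a0=0.7216·13.944=10.062; a1+a2=9.324 < 10.062 ≤ a1+…+a3=13.944 → R3 fires; S=8 Z=4 G=5
Draw 2: a1=1.360, a2=11.072, a3=7.700, a0=20.132; τ=−ln(0.5309)/20.132=0.031 → t=0.209; u2·a0=0.9329·20.132=18.781; a1+a2=12.432 < 18.781 ≤ a1+…+a3=20.132 → R3 fires; S=8 Z=5 G=6
Draw 3: a1=1.700, a2=13.840, a3=11.550, a0=27.090; τ=−ln(0.8818)/27.090=0.005 → t=0.214; u2·a0=0.1734·27.090=4.697; a1=1.700 < 4.697 ≤ a1+a2=15.540 → R2 fires; S=7 Z=6 G=8
Draw 4: a1=2.040, a2=14.532, a3=18.480, a0=35.052; τ=−ln(0.5775)/35.052=0.016 → t=0.229; u2·a0=0.6166·35.052=21.613; a1+a2=16.572 < 21.613 ≤ a1+…+a3=35.052 → R3 fires; S=7 Z=7 G=9
Draw 5: a1=2.380, a2=16.954, a3=24.255, a0=43.589; τ=−ln(0.8939)/43.589=0.003 → t=0.232; u2·a0=0.1444·43.589=6.294; a1=2.380 < 6.294 ≤ a1+a2=19.334 → R2 fires; S=6 Z=8 G=11
Draw 6: a1=2.720, a2=16.608, a3=33.880, a0=53.208; τ=−ln(0.3713)/53.208=0.019 → t=0.251; u2·a0=0.4544·53.208=24.178; a1+a2=19.328 < 24.178 ≤ a1+…+a3=53.208 → R3 fires; S=6 Z=9 G=12
Draw 7: a1=3.060, a2=18.684, a3=41.580, a0=63.324; τ=−ln(0.3526)/63.324=0.016 → t=0.267 > T=0.26: stop.
At T=0.26: S=6 Z=9 G=12; the largest is G.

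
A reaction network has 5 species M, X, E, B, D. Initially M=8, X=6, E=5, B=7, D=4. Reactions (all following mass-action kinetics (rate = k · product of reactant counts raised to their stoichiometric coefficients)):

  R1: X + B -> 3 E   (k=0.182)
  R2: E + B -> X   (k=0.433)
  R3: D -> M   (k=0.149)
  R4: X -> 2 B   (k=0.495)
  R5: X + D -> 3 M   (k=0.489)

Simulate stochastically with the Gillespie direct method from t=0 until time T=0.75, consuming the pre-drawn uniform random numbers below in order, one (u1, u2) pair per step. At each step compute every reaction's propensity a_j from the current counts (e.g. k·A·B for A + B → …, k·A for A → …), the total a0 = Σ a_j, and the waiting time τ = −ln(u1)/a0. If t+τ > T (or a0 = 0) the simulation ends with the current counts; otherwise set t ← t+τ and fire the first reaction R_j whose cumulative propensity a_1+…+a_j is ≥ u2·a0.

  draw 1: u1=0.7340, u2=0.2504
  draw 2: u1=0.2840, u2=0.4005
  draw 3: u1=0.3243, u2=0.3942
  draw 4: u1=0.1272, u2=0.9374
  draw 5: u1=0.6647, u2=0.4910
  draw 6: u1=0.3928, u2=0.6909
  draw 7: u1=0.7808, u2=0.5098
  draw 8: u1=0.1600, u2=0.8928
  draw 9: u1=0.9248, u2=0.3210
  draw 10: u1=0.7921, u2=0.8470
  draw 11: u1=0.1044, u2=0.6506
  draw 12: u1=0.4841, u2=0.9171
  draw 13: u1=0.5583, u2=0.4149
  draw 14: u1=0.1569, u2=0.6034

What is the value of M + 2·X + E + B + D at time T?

Check how each reaction changes W = M + 2·X + E + B + D (weight of products minus weight of reactants):
R1: X + B -> 3 E: (1·3) − (2·1 + 1·1) = 3 − 3 = 0
R2: E + B -> X: (2·1) − (1·1 + 1·1) = 2 − 2 = 0
R3: D -> M: (1·1) − (1·1) = 1 − 1 = 0
R4: X -> 2 B: (1·2) − (2·1) = 2 − 2 = 0
R5: X + D -> 3 M: (1·3) − (2·1 + 1·1) = 3 − 3 = 0
Every reaction leaves W unchanged, so W is conserved and no simulation is needed: W(T) = W(0) = 8 + 2·6 + 5 + 7 + 4 = 36

Value at T = 36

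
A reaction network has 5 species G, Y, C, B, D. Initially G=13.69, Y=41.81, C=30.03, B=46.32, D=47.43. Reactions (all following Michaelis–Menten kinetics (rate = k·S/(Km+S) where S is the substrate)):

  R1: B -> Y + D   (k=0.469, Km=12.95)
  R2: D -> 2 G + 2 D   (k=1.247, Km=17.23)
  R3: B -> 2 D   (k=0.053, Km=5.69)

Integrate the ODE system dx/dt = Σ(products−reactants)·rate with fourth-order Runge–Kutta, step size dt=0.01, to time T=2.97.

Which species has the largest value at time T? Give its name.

RK4 with dt=0.01: 297 steps to T=2.97. Trajectory (selected grid times):
t=0.00: G=13.69 Y=41.81 C=30.03 B=46.32 D=47.43
t=0.33: G=14.29 Y=41.93 C=30.03 B=46.18 D=47.88
t=0.66: G=14.90 Y=42.05 C=30.03 B=46.05 D=48.34
t=0.99: G=15.51 Y=42.17 C=30.03 B=45.91 D=48.79
t=1.32: G=16.12 Y=42.29 C=30.03 B=45.77 D=49.25
t=1.65: G=16.73 Y=42.41 C=30.03 B=45.64 D=49.71
t=1.98: G=17.34 Y=42.53 C=30.03 B=45.50 D=50.17
t=2.31: G=17.95 Y=42.65 C=30.03 B=45.37 D=50.62
t=2.64: G=18.57 Y=42.78 C=30.03 B=45.23 D=51.08
t=2.97: G=19.18 Y=42.90 C=30.03 B=45.09 D=51.54
At T=2.97: G=19.18 Y=42.90 C=30.03 B=45.09 D=51.54; the largest is D.

Dominant species at T: D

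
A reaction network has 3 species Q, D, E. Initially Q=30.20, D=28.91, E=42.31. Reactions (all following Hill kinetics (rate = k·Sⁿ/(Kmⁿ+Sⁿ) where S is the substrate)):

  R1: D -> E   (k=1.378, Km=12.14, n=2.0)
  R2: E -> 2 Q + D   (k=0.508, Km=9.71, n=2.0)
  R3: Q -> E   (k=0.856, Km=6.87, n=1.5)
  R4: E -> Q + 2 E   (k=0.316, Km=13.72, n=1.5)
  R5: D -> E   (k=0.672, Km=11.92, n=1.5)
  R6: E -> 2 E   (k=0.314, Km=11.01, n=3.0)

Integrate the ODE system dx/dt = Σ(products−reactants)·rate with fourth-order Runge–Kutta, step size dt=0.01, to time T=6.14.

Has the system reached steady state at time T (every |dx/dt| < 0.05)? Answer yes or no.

RK4 with dt=0.01: 614 steps to T=6.14. Trajectory (selected grid times):
t=0.00: Q=30.20 D=28.91 E=42.31
t=0.68: Q=30.51 D=28.09 E=44.05
t=1.36: Q=30.83 D=27.27 E=45.78
t=2.05: Q=31.16 D=26.46 E=47.53
t=2.73: Q=31.48 D=25.68 E=49.25
t=3.41: Q=31.81 D=24.90 E=50.95
t=4.09: Q=32.13 D=24.14 E=52.64
t=4.78: Q=32.47 D=23.38 E=54.34
t=5.46: Q=32.80 D=22.65 E=56.00
t=6.14: Q=33.13 D=21.94 E=57.66
Rates at T: R1=1.0550, R2=0.4940, R3=0.7821, R4=0.2831, R5=0.4798, R6=0.3118
dx/dt at T (Σ net stoichiometry × rate): Q=+0.4890, D=-1.0408, E=+2.4179
Largest |dx/dt| is |+2.4179| (E) ≥ 0.05 → not steady.

Steady state at T: no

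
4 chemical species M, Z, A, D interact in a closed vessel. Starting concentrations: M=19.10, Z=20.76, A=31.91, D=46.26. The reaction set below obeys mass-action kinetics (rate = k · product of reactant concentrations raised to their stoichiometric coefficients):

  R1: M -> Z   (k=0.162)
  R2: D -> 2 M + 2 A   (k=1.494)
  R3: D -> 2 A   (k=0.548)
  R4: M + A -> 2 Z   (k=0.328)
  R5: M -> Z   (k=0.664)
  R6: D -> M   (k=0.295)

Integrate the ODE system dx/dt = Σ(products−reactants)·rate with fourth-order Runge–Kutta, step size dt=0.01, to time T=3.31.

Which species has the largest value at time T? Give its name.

Dominant species at T: Z

RK4 with dt=0.01: 331 steps to T=3.31. Trajectory (selected grid times):
t=0.00: M=19.10 Z=20.76 A=31.91 D=46.26
t=0.37: M=7.07 Z=116.41 A=32.69 D=19.48
t=0.74: M=2.85 Z=155.14 A=33.74 D=8.21
t=1.10: M=1.20 Z=170.98 A=34.26 D=3.54
t=1.47: M=0.50 Z=177.89 A=34.51 D=1.49
t=1.84: M=0.21 Z=180.79 A=34.61 D=0.63
t=2.21: M=0.09 Z=182.01 A=34.66 D=0.26
t=2.57: M=0.04 Z=182.52 A=34.68 D=0.11
t=2.94: M=0.02 Z=182.74 A=34.69 D=0.05
t=3.31: M=0.01 Z=182.83 A=34.69 D=0.02
At T=3.31: M=0.01 Z=182.83 A=34.69 D=0.02; the largest is Z.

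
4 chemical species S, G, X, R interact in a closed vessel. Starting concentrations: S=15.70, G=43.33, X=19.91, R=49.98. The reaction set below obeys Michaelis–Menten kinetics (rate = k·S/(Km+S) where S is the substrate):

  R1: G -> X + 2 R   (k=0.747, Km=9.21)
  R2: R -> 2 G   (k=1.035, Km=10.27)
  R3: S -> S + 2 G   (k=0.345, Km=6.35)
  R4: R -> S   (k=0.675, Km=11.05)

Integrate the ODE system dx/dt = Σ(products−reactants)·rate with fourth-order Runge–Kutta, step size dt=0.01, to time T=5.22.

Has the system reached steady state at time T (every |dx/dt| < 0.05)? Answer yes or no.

Steady state at T: no

RK4 with dt=0.01: 522 steps to T=5.22. Trajectory (selected grid times):
t=0.00: S=15.70 G=43.33 X=19.91 R=49.98
t=0.58: S=16.02 G=44.25 X=20.27 R=49.88
t=1.16: S=16.34 G=45.18 X=20.63 R=49.78
t=1.74: S=16.66 G=46.10 X=20.99 R=49.68
t=2.32: S=16.98 G=47.02 X=21.35 R=49.59
t=2.90: S=17.30 G=47.95 X=21.71 R=49.50
t=3.48: S=17.62 G=48.87 X=22.08 R=49.41
t=4.06: S=17.94 G=49.80 X=22.44 R=49.32
t=4.64: S=18.26 G=50.72 X=22.81 R=49.24
t=5.22: S=18.58 G=51.64 X=23.17 R=49.15
Rates at T: R1=0.6339, R2=0.8561, R3=0.2571, R4=0.5511
dx/dt at T (Σ net stoichiometry × rate): S=+0.5511, G=+1.5926, X=+0.6339, R=-0.1393
Largest |dx/dt| is |+1.5926| (G) ≥ 0.05 → not steady.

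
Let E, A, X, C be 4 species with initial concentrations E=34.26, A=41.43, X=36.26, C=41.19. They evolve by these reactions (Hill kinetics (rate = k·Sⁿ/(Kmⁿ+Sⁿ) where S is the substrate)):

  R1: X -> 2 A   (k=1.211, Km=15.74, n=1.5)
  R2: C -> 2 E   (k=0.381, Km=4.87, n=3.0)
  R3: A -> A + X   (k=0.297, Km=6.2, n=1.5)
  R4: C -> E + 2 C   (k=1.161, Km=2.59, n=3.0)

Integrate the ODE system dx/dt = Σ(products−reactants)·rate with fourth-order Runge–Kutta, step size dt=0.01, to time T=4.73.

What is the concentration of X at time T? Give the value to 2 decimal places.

RK4 with dt=0.01: 473 steps to T=4.73. Trajectory (selected grid times):
t=0.00: E=34.26 A=41.43 X=36.26 C=41.19
t=0.53: E=35.28 A=42.43 X=35.91 C=41.60
t=1.05: E=36.28 A=43.40 X=35.57 C=42.01
t=1.58: E=37.30 A=44.39 X=35.22 C=42.42
t=2.10: E=38.30 A=45.36 X=34.89 C=42.83
t=2.63: E=39.31 A=46.34 X=34.55 C=43.24
t=3.15: E=40.31 A=47.30 X=34.21 C=43.65
t=3.68: E=41.33 A=48.28 X=33.87 C=44.06
t=4.20: E=42.33 A=49.24 X=33.54 C=44.47
t=4.73: E=43.35 A=50.21 X=33.21 C=44.88
Read off X at T=4.73: 33.21

X at T = 33.21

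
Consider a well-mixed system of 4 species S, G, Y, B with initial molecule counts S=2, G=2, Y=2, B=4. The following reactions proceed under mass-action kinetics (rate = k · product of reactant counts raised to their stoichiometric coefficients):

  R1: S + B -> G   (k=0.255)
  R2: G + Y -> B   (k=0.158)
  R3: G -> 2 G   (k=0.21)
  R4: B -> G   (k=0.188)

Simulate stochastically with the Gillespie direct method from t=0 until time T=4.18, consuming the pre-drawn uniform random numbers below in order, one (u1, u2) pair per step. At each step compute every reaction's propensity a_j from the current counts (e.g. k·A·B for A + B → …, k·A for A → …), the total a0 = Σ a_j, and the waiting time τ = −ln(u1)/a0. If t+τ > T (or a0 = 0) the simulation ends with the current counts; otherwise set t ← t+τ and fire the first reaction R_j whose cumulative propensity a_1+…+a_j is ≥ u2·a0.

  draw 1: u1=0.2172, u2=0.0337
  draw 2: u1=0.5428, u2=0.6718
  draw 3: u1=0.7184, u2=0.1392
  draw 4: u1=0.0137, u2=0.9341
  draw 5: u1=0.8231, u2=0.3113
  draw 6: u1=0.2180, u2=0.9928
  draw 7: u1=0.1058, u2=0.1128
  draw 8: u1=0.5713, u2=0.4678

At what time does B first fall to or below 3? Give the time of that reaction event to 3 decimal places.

Threshold first reached at t = 0.397

t=0.000: S=2 G=2 Y=2 B=4
Draw 1: a1=2.040, a2=0.632, a3=0.420, a4=0.752, a0=3.844; τ=−ln(0.2172)/3.844=0.397 → t=0.397; u2·a0=0.0337·3.844=0.130 ≤ a1=2.040 → R1 fires; S=1 G=3 Y=2 B=3
Draw 2: a1=0.765, a2=0.948, a3=0.630, a4=0.564, a0=2.907; τ=−ln(0.5428)/2.907=0.210 → t=0.607; u2·a0=0.6718·2.907=1.953; a1+a2=1.713 < 1.953 ≤ a1+…+a3=2.343 → R3 fires; S=1 G=4 Y=2 B=3
Draw 3: a1=0.765, a2=1.264, a3=0.840, a4=0.564, a0=3.433; τ=−ln(0.7184)/3.433=0.096 → t=0.704; u2·a0=0.1392·3.433=0.478 ≤ a1=0.765 → R1 fires; S=0 G=5 Y=2 B=2
Draw 4: a1=0.000, a2=1.580, a3=1.050, a4=0.376, a0=3.006; τ=−ln(0.0137)/3.006=1.427 → t=2.131; u2·a0=0.9341·3.006=2.808; a1+…+a3=2.630 < 2.808 ≤ a1+…+a4=3.006 → R4 fires; S=0 G=6 Y=2 B=1
Draw 5: a1=0.000, a2=1.896, a3=1.260, a4=0.188, a0=3.344; τ=−ln(0.8231)/3.344=0.058 → t=2.189; u2·a0=0.3113·3.344=1.041; a1=0.000 < 1.041 ≤ a1+a2=1.896 → R2 fires; S=0 G=5 Y=1 B=2
Draw 6: a1=0.000, a2=0.790, a3=1.050, a4=0.376, a0=2.216; τ=−ln(0.2180)/2.216=0.687 → t=2.877; u2·a0=0.9928·2.216=2.200; a1+…+a3=1.840 < 2.200 ≤ a1+…+a4=2.216 → R4 fires; S=0 G=6 Y=1 B=1
Draw 7: a1=0.000, a2=0.948, a3=1.260, a4=0.188, a0=2.396; τ=−ln(0.1058)/2.396=0.937 → t=3.814; u2·a0=0.1128·2.396=0.270; a1=0.000 < 0.270 ≤ a1+a2=0.948 → R2 fires; S=0 G=5 Y=0 B=2
Draw 8: a1=0.000, a2=0.000, a3=1.050, a4=0.376, a0=1.426; τ=−ln(0.5713)/1.426=0.393 → t=4.207 > T=4.18: stop.
B first becomes ≤ 3 when it reaches 3 at the event at t=0.397.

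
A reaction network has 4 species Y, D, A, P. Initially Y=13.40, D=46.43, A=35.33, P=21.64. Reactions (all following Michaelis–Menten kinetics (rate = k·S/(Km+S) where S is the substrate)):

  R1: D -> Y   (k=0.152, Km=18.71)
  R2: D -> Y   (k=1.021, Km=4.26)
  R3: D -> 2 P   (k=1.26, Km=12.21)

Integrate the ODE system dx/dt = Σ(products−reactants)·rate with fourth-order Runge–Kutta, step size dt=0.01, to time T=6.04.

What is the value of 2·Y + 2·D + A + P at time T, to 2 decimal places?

Value at T = 176.63

Check how each reaction changes W = 2·Y + 2·D + A + P (weight of products minus weight of reactants):
R1: D -> Y: (2·1) − (2·1) = 2 − 2 = 0
R2: D -> Y: (2·1) − (2·1) = 2 − 2 = 0
R3: D -> 2 P: (1·2) − (2·1) = 2 − 2 = 0
Every reaction leaves W unchanged, so W is conserved and no simulation is needed: W(T) = W(0) = 2·13.40 + 2·46.43 + 35.33 + 21.64 = 176.63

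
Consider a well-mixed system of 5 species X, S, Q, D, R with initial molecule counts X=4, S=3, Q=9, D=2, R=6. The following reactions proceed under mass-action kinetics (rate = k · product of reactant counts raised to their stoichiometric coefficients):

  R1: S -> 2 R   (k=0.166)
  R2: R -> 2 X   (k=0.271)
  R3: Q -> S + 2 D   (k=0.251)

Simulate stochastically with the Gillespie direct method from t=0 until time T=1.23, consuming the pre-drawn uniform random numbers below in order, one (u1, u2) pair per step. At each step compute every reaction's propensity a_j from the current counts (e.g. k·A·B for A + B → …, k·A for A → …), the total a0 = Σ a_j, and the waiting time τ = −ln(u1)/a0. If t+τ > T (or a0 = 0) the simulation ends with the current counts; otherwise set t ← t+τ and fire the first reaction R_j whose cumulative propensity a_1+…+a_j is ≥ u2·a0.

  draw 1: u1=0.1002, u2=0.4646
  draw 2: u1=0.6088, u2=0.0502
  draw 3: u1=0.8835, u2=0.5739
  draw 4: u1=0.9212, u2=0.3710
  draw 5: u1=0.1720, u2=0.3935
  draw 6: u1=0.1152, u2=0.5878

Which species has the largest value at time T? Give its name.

Dominant species at T: X

t=0.000: X=4 S=3 Q=9 D=2 R=6
Draw 1: a1=0.498, a2=1.626, a3=2.259, a0=4.383; τ=−ln(0.1002)/4.383=0.525 → t=0.525; u2·a0=0.4646·4.383=2.036; a1=0.498 < 2.036 ≤ a1+a2=2.124 → R2 fires; X=6 S=3 Q=9 D=2 R=5
Draw 2: a1=0.498, a2=1.355, a3=2.259, a0=4.112; τ=−ln(0.6088)/4.112=0.121 → t=0.646; u2·a0=0.0502·4.112=0.206 ≤ a1=0.498 → R1 fires; X=6 S=2 Q=9 D=2 R=7
Draw 3: a1=0.332, a2=1.897, a3=2.259, a0=4.488; τ=−ln(0.8835)/4.488=0.028 → t=0.673; u2·a0=0.5739·4.488=2.576; a1+a2=2.229 < 2.576 ≤ a1+…+a3=4.488 → R3 fires; X=6 S=3 Q=8 D=4 R=7
Draw 4: a1=0.498, a2=1.897, a3=2.008, a0=4.403; τ=−ln(0.9212)/4.403=0.019 → t=0.692; u2·a0=0.3710·4.403=1.634; a1=0.498 < 1.634 ≤ a1+a2=2.395 → R2 fires; X=8 S=3 Q=8 D=4 R=6
Draw 5: a1=0.498, a2=1.626, a3=2.008, a0=4.132; τ=−ln(0.1720)/4.132=0.426 → t=1.118; u2·a0=0.3935·4.132=1.626; a1=0.498 < 1.626 ≤ a1+a2=2.124 → R2 fires; X=10 S=3 Q=8 D=4 R=5
Draw 6: a1=0.498, a2=1.355, a3=2.008, a0=3.861; τ=−ln(0.1152)/3.861=0.560 → t=1.678 > T=1.23: stop.
At T=1.23: X=10 S=3 Q=8 D=4 R=5; the largest is X.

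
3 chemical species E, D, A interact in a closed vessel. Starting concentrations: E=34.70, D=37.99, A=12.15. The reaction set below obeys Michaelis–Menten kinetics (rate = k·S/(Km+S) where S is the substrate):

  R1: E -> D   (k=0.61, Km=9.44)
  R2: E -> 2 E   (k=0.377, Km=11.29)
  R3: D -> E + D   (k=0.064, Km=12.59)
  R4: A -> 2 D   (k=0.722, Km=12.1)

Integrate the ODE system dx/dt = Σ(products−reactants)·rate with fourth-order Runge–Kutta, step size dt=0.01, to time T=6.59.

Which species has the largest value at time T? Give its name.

Dominant species at T: D

RK4 with dt=0.01: 659 steps to T=6.59. Trajectory (selected grid times):
t=0.00: E=34.70 D=37.99 A=12.15
t=0.73: E=34.59 D=38.87 A=11.89
t=1.46: E=34.49 D=39.73 A=11.63
t=2.20: E=34.38 D=40.61 A=11.37
t=2.93: E=34.27 D=41.47 A=11.11
t=3.66: E=34.17 D=42.32 A=10.86
t=4.39: E=34.06 D=43.16 A=10.61
t=5.13: E=33.95 D=44.01 A=10.37
t=5.86: E=33.85 D=44.84 A=10.13
t=6.59: E=33.74 D=45.67 A=9.89
At T=6.59: E=33.74 D=45.67 A=9.89; the largest is D.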